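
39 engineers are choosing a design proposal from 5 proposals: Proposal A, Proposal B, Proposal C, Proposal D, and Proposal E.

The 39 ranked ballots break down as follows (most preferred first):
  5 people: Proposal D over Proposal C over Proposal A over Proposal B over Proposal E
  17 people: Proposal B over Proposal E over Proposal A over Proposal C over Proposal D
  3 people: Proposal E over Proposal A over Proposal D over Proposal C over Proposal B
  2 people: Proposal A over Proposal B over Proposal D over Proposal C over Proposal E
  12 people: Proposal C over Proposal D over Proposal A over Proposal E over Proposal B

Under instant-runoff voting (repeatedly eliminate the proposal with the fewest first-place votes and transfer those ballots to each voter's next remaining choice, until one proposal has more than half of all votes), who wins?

Proposal C

Round 1: Proposal A 2, Proposal B 17, Proposal C 12, Proposal D 5, Proposal E 3. Proposal A eliminated.
Round 2: Proposal B 19, Proposal C 12, Proposal D 5, Proposal E 3. Proposal E eliminated.
Round 3: Proposal B 19, Proposal C 12, Proposal D 8. Proposal D eliminated.
Round 4: Proposal B 19, Proposal C 20. Proposal C has a majority (≥20).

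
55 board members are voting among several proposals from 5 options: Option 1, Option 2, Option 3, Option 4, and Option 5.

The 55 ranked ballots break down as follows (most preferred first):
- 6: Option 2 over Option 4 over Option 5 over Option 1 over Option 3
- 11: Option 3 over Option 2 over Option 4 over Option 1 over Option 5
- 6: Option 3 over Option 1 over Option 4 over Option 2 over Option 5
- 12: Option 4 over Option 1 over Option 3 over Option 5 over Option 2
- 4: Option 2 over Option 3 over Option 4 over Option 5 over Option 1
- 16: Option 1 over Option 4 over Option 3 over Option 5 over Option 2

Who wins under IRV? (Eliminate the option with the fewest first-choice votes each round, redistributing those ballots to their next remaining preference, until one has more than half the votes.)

Round 1: Option 1 16, Option 2 10, Option 3 17, Option 4 12, Option 5 0. Option 5 eliminated.
Round 2: Option 1 16, Option 2 10, Option 3 17, Option 4 12. Option 2 eliminated.
Round 3: Option 1 16, Option 3 21, Option 4 18. Option 1 eliminated.
Round 4: Option 3 21, Option 4 34. Option 4 has a majority (≥28).

Option 4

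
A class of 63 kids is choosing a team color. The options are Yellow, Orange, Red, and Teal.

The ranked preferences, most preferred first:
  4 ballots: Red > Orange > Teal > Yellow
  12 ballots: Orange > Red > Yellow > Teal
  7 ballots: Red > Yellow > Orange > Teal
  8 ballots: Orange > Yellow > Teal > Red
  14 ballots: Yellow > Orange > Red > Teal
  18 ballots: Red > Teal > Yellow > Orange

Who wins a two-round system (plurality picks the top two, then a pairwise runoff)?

Orange

Round 1 first-place votes: Yellow 14, Orange 20, Red 29, Teal 0. Red and Orange advance.
Runoff: Red is ranked above Orange on 29 ballots, Orange above Red on 34.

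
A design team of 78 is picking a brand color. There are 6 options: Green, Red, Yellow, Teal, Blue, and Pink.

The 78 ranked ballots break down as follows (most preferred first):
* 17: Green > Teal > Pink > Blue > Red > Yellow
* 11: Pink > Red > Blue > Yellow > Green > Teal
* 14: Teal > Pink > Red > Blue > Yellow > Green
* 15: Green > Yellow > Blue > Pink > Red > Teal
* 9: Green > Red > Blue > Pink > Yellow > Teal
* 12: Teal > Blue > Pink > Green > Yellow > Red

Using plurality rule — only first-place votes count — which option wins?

Green

First-place votes: Green 41, Red 0, Yellow 0, Teal 26, Blue 0, Pink 11.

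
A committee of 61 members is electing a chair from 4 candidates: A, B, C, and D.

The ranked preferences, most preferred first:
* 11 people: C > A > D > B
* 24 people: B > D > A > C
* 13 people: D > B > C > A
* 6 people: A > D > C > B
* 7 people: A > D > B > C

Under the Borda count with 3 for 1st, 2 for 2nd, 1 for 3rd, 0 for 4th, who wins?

D

A: 11×2 + 24×1 + 13×0 + 6×3 + 7×3 = 85
B: 11×0 + 24×3 + 13×2 + 6×0 + 7×1 = 105
C: 11×3 + 24×0 + 13×1 + 6×1 + 7×0 = 52
D: 11×1 + 24×2 + 13×3 + 6×2 + 7×2 = 124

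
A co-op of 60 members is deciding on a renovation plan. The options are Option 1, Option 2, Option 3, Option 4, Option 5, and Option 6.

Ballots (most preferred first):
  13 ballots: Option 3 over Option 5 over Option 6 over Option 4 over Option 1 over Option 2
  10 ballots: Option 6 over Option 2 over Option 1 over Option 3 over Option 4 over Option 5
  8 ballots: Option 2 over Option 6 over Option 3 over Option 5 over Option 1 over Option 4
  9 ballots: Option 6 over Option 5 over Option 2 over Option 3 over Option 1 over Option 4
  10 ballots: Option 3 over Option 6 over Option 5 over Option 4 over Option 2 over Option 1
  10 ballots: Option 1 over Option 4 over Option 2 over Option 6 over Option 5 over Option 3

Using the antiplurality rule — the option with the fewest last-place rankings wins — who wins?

Option 6

Last-place votes: Option 1 10, Option 2 13, Option 3 10, Option 4 17, Option 5 10, Option 6 0.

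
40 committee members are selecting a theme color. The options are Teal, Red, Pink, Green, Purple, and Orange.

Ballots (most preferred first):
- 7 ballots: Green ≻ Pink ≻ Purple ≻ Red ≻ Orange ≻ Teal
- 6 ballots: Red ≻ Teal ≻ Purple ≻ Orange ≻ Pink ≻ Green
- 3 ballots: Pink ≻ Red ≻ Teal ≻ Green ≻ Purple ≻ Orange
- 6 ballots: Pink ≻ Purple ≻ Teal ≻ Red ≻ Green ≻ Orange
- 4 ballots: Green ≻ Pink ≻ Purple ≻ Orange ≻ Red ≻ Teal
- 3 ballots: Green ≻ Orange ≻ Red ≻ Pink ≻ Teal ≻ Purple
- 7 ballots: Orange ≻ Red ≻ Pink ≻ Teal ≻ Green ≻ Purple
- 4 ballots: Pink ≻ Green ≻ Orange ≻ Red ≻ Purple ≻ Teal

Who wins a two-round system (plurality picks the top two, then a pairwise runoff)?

Round 1 first-place votes: Teal 0, Red 6, Pink 13, Green 14, Purple 0, Orange 7. Green and Pink advance.
Runoff: Green is ranked above Pink on 14 ballots, Pink above Green on 26.

Pink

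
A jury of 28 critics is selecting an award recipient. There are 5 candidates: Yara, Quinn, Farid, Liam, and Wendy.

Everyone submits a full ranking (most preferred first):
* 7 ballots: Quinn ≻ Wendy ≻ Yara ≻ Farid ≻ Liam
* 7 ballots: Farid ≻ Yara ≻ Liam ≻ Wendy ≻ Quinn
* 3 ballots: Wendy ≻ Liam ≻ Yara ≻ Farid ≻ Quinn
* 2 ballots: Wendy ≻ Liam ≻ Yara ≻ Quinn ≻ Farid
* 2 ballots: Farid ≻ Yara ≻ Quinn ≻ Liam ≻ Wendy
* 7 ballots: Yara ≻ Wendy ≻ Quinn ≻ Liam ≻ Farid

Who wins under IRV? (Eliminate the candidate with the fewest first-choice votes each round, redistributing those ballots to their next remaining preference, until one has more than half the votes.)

Round 1: Yara 7, Quinn 7, Farid 9, Liam 0, Wendy 5. Liam eliminated.
Round 2: Yara 7, Quinn 7, Farid 9, Wendy 5. Wendy eliminated.
Round 3: Yara 12, Quinn 7, Farid 9. Quinn eliminated.
Round 4: Yara 19, Farid 9. Yara has a majority (≥15).

Yara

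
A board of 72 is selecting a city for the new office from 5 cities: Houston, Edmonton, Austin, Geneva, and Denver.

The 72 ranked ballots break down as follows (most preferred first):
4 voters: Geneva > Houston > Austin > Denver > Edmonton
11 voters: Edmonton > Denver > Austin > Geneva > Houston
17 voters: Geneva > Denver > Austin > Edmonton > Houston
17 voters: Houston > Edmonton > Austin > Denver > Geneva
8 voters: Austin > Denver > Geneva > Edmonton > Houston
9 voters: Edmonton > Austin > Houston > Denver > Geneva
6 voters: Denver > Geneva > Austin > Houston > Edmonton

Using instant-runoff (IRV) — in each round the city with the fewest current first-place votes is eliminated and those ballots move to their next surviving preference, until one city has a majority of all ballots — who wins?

Round 1: Houston 17, Edmonton 20, Austin 8, Geneva 21, Denver 6. Denver eliminated.
Round 2: Houston 17, Edmonton 20, Austin 8, Geneva 27. Austin eliminated.
Round 3: Houston 17, Edmonton 20, Geneva 35. Houston eliminated.
Round 4: Edmonton 37, Geneva 35. Edmonton has a majority (≥37).

Edmonton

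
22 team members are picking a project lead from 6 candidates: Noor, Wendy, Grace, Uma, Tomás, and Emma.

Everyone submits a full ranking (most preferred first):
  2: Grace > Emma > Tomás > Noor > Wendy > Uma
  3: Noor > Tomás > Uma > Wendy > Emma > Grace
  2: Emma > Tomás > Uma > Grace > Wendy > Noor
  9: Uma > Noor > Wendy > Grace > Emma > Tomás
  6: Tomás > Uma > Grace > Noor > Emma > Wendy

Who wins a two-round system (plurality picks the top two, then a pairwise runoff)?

Round 1 first-place votes: Noor 3, Wendy 0, Grace 2, Uma 9, Tomás 6, Emma 2. Uma and Tomás advance.
Runoff: Uma is ranked above Tomás on 9 ballots, Tomás above Uma on 13.

Tomás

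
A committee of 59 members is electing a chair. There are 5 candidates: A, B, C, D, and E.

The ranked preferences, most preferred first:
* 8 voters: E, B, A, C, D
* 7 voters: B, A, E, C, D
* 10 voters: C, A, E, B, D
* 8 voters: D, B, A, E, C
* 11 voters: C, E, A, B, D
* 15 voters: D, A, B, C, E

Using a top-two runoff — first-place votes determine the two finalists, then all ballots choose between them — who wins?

Round 1 first-place votes: A 0, B 7, C 21, D 23, E 8. D and C advance.
Runoff: D is ranked above C on 23 ballots, C above D on 36.

C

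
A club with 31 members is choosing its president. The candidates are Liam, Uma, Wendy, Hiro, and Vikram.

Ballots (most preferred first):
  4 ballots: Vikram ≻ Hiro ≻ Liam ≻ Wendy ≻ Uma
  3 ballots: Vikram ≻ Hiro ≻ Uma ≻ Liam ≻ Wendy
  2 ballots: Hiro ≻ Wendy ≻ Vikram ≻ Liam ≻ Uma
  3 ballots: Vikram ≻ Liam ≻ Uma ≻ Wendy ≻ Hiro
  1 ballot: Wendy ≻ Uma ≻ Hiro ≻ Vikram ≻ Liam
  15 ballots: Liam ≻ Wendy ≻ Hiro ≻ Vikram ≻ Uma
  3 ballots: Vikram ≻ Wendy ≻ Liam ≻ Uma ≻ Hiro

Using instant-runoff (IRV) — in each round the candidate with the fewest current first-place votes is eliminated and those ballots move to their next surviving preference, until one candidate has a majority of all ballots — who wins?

Round 1: Liam 15, Uma 0, Wendy 1, Hiro 2, Vikram 13. Uma eliminated.
Round 2: Liam 15, Wendy 1, Hiro 2, Vikram 13. Wendy eliminated.
Round 3: Liam 15, Hiro 3, Vikram 13. Hiro eliminated.
Round 4: Liam 15, Vikram 16. Vikram has a majority (≥16).

Vikram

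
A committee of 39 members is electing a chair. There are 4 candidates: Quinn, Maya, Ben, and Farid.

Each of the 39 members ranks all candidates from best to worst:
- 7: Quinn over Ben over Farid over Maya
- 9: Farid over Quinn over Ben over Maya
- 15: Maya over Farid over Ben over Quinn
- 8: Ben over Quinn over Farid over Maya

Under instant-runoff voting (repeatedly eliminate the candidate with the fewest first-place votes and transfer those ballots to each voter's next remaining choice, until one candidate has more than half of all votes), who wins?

Round 1: Quinn 7, Maya 15, Ben 8, Farid 9. Quinn eliminated.
Round 2: Maya 15, Ben 15, Farid 9. Farid eliminated.
Round 3: Maya 15, Ben 24. Ben has a majority (≥20).

Ben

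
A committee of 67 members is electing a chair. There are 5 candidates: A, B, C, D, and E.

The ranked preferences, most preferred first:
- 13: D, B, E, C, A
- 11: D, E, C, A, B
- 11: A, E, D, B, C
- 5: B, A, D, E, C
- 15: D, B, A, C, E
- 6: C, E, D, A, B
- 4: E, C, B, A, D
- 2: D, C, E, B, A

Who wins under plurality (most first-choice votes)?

First-place votes: A 11, B 5, C 6, D 41, E 4.

D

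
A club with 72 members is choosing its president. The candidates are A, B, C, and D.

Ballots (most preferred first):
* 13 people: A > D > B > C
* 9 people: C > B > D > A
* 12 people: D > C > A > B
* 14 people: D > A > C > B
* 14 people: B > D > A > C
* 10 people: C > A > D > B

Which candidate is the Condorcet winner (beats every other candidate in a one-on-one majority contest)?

D vs A: 49–23
D vs B: 49–23
D vs C: 53–19
D beats every other candidate.

D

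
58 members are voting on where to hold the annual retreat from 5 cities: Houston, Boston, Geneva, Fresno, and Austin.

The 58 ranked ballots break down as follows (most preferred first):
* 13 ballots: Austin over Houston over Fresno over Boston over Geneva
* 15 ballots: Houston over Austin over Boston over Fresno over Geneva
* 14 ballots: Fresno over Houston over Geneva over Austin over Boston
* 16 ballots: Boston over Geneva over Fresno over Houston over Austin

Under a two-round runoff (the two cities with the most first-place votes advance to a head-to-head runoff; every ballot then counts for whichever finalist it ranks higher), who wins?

Houston

Round 1 first-place votes: Houston 15, Boston 16, Geneva 0, Fresno 14, Austin 13. Boston and Houston advance.
Runoff: Boston is ranked above Houston on 16 ballots, Houston above Boston on 42.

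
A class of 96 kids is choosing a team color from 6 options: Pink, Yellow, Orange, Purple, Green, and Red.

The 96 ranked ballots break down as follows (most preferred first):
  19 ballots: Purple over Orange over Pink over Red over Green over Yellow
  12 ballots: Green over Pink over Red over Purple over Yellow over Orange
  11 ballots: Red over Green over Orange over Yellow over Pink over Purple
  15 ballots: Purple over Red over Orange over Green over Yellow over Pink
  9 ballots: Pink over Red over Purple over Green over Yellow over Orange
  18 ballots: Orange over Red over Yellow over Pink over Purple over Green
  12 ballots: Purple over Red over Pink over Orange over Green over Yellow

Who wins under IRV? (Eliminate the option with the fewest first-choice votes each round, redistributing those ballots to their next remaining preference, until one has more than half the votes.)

Round 1: Pink 9, Yellow 0, Orange 18, Purple 46, Green 12, Red 11. Yellow eliminated.
Round 2: Pink 9, Orange 18, Purple 46, Green 12, Red 11. Pink eliminated.
Round 3: Orange 18, Purple 46, Green 12, Red 20. Green eliminated.
Round 4: Orange 18, Purple 46, Red 32. Orange eliminated.
Round 5: Purple 46, Red 50. Red has a majority (≥49).

Red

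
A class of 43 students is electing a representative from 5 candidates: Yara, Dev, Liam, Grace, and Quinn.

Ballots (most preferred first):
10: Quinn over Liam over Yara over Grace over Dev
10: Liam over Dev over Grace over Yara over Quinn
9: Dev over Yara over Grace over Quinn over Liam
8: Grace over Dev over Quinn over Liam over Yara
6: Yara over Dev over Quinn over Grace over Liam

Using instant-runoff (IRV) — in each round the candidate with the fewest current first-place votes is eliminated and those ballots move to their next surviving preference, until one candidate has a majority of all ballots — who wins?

Round 1: Yara 6, Dev 9, Liam 10, Grace 8, Quinn 10. Yara eliminated.
Round 2: Dev 15, Liam 10, Grace 8, Quinn 10. Grace eliminated.
Round 3: Dev 23, Liam 10, Quinn 10. Dev has a majority (≥22).

Dev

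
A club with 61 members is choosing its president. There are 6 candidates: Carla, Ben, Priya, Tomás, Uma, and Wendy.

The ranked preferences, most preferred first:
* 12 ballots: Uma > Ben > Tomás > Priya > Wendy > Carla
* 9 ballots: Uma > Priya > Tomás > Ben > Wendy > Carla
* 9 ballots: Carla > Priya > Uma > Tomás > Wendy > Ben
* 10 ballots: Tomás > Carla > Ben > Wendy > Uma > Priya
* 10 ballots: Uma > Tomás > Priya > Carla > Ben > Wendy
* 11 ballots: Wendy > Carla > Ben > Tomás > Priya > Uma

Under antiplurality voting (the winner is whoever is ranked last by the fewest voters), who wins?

Tomás

Last-place votes: Carla 21, Ben 9, Priya 10, Tomás 0, Uma 11, Wendy 10.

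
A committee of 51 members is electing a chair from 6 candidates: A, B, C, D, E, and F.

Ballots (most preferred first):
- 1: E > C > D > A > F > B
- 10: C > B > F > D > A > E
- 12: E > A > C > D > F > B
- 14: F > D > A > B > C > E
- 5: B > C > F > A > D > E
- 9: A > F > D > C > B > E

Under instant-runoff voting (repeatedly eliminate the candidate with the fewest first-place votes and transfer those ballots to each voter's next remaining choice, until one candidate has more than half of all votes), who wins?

Round 1: A 9, B 5, C 10, D 0, E 13, F 14. D eliminated.
Round 2: A 9, B 5, C 10, E 13, F 14. B eliminated.
Round 3: A 9, C 15, E 13, F 14. A eliminated.
Round 4: C 15, E 13, F 23. E eliminated.
Round 5: C 28, F 23. C has a majority (≥26).

C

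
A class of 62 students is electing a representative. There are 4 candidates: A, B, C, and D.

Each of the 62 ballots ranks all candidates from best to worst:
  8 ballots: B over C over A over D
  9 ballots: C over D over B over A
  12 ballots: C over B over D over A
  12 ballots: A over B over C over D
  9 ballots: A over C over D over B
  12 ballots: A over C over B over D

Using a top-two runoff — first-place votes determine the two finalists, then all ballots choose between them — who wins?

A

Round 1 first-place votes: A 33, B 8, C 21, D 0. A and C advance.
Runoff: A is ranked above C on 33 ballots, C above A on 29.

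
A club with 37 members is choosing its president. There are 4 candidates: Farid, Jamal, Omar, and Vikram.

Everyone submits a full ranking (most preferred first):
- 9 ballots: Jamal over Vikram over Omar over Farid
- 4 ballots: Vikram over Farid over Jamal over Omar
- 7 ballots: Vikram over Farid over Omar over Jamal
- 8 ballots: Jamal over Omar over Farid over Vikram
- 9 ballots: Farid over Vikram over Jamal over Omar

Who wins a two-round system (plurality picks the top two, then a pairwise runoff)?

Vikram

Round 1 first-place votes: Farid 9, Jamal 17, Omar 0, Vikram 11. Jamal and Vikram advance.
Runoff: Jamal is ranked above Vikram on 17 ballots, Vikram above Jamal on 20.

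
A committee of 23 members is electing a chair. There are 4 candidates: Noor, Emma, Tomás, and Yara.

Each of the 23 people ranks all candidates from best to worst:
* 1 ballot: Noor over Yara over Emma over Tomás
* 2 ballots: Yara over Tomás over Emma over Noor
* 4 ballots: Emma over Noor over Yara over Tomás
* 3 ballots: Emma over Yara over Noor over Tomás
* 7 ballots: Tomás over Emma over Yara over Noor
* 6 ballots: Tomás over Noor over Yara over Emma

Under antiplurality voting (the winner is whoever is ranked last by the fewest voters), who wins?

Yara

Last-place votes: Noor 9, Emma 6, Tomás 8, Yara 0.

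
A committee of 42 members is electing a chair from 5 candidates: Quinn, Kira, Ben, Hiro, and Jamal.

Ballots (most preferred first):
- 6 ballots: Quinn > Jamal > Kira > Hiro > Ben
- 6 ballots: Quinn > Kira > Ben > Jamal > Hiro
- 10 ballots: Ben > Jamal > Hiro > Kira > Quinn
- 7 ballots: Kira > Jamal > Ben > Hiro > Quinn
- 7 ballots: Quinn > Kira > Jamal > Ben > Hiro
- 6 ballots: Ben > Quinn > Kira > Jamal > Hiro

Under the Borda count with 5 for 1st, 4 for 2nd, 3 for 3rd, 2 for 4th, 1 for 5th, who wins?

Quinn: 6×5 + 6×5 + 10×1 + 7×1 + 7×5 + 6×4 = 136
Kira: 6×3 + 6×4 + 10×2 + 7×5 + 7×4 + 6×3 = 143
Ben: 6×1 + 6×3 + 10×5 + 7×3 + 7×2 + 6×5 = 139
Hiro: 6×2 + 6×1 + 10×3 + 7×2 + 7×1 + 6×1 = 75
Jamal: 6×4 + 6×2 + 10×4 + 7×4 + 7×3 + 6×2 = 137

Kira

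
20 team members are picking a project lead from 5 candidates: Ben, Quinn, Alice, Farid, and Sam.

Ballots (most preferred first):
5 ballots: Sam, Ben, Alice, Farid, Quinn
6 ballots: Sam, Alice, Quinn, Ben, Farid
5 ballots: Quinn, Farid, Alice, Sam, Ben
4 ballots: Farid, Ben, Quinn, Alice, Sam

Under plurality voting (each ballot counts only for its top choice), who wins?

First-place votes: Ben 0, Quinn 5, Alice 0, Farid 4, Sam 11.

Sam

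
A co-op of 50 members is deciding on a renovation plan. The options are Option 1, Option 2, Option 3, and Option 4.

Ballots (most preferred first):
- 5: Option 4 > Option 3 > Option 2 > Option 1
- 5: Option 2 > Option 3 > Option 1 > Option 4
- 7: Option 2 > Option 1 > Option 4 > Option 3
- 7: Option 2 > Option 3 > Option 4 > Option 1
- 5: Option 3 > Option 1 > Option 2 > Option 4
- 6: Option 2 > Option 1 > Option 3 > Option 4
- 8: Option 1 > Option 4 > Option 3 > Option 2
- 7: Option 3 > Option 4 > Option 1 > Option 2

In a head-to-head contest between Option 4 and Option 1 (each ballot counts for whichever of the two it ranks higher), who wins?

Option 1

Option 4 is ranked above Option 1 on 19 ballots; Option 1 above Option 4 on 31.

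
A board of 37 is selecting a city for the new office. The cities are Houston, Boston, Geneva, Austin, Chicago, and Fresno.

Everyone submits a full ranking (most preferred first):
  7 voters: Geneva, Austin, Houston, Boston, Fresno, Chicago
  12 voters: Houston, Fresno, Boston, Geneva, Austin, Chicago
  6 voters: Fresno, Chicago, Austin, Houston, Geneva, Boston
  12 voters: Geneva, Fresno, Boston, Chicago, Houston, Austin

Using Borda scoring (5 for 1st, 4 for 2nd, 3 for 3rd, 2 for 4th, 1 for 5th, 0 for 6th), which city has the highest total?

Fresno

Houston: 7×3 + 12×5 + 6×2 + 12×1 = 105
Boston: 7×2 + 12×3 + 6×0 + 12×3 = 86
Geneva: 7×5 + 12×2 + 6×1 + 12×5 = 125
Austin: 7×4 + 12×1 + 6×3 + 12×0 = 58
Chicago: 7×0 + 12×0 + 6×4 + 12×2 = 48
Fresno: 7×1 + 12×4 + 6×5 + 12×4 = 133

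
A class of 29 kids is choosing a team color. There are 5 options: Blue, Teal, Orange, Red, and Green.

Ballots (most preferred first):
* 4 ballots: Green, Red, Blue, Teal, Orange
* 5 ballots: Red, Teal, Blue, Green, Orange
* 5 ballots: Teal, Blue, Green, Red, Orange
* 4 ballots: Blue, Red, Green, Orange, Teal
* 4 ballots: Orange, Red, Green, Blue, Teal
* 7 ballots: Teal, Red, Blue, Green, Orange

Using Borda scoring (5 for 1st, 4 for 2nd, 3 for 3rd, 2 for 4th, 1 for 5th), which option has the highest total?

Blue: 4×3 + 5×3 + 5×4 + 4×5 + 4×2 + 7×3 = 96
Teal: 4×2 + 5×4 + 5×5 + 4×1 + 4×1 + 7×5 = 96
Orange: 4×1 + 5×1 + 5×1 + 4×2 + 4×5 + 7×1 = 49
Red: 4×4 + 5×5 + 5×2 + 4×4 + 4×4 + 7×4 = 111
Green: 4×5 + 5×2 + 5×3 + 4×3 + 4×3 + 7×2 = 83

Red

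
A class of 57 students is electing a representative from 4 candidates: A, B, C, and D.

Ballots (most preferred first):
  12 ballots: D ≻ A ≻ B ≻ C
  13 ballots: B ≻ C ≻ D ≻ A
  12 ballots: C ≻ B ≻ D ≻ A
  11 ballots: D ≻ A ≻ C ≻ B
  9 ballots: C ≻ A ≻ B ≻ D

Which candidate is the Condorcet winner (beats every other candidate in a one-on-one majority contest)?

C vs A: 34–23
C vs B: 32–25
C vs D: 34–23
C beats every other candidate.

C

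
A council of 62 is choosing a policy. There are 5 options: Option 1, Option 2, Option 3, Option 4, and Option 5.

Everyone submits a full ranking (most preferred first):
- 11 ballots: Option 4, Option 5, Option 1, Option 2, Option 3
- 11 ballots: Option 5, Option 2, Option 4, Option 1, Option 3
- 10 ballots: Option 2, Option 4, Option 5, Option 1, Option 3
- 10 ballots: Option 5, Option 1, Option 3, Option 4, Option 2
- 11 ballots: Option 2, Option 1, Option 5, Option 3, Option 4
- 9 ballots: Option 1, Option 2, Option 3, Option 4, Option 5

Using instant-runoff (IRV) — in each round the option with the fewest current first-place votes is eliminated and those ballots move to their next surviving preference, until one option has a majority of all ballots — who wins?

Round 1: Option 1 9, Option 2 21, Option 3 0, Option 4 11, Option 5 21. Option 3 eliminated.
Round 2: Option 1 9, Option 2 21, Option 4 11, Option 5 21. Option 1 eliminated.
Round 3: Option 2 30, Option 4 11, Option 5 21. Option 4 eliminated.
Round 4: Option 2 30, Option 5 32. Option 5 has a majority (≥32).

Option 5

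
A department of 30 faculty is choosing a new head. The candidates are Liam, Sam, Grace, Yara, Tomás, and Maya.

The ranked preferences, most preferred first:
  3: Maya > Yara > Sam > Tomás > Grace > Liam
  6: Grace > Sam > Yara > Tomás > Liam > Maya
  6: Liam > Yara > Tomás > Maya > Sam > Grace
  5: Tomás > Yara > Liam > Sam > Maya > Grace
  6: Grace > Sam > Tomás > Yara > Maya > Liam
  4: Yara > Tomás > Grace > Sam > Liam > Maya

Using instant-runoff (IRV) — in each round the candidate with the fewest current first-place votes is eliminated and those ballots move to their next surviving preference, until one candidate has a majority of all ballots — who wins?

Yara

Round 1: Liam 6, Sam 0, Grace 12, Yara 4, Tomás 5, Maya 3. Sam eliminated.
Round 2: Liam 6, Grace 12, Yara 4, Tomás 5, Maya 3. Maya eliminated.
Round 3: Liam 6, Grace 12, Yara 7, Tomás 5. Tomás eliminated.
Round 4: Liam 6, Grace 12, Yara 12. Liam eliminated.
Round 5: Grace 12, Yara 18. Yara has a majority (≥16).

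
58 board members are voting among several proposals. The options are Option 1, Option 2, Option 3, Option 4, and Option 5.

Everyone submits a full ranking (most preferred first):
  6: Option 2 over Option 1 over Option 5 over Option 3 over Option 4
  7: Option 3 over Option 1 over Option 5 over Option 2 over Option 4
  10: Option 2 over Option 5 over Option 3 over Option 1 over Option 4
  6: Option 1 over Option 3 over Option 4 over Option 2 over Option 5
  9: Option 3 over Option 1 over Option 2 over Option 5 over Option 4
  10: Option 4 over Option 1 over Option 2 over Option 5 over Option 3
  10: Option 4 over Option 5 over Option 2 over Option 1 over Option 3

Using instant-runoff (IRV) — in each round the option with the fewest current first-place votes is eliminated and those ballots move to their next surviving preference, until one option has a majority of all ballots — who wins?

Round 1: Option 1 6, Option 2 16, Option 3 16, Option 4 20, Option 5 0. Option 5 eliminated.
Round 2: Option 1 6, Option 2 16, Option 3 16, Option 4 20. Option 1 eliminated.
Round 3: Option 2 16, Option 3 22, Option 4 20. Option 2 eliminated.
Round 4: Option 3 38, Option 4 20. Option 3 has a majority (≥30).

Option 3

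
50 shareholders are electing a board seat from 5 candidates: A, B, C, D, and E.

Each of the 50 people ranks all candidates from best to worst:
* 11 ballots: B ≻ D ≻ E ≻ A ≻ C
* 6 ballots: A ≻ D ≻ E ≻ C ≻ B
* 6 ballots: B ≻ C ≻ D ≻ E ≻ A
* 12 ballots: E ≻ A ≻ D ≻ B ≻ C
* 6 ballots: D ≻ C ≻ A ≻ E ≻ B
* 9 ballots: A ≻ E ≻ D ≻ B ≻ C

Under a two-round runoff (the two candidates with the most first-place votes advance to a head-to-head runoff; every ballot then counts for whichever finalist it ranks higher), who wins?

Round 1 first-place votes: A 15, B 17, C 0, D 6, E 12. B and A advance.
Runoff: B is ranked above A on 17 ballots, A above B on 33.

A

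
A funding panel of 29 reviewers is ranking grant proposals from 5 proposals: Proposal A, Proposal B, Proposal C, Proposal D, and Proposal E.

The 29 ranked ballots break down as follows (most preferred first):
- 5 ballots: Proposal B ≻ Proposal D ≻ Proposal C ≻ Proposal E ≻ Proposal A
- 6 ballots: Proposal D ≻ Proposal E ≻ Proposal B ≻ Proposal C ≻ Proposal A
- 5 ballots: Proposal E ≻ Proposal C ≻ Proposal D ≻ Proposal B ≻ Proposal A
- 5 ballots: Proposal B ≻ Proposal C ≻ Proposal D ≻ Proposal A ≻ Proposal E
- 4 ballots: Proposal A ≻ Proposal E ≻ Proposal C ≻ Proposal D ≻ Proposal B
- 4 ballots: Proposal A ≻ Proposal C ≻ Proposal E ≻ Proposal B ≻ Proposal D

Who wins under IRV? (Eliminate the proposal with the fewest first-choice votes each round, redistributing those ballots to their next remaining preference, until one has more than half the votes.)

Round 1: Proposal A 8, Proposal B 10, Proposal C 0, Proposal D 6, Proposal E 5. Proposal C eliminated.
Round 2: Proposal A 8, Proposal B 10, Proposal D 6, Proposal E 5. Proposal E eliminated.
Round 3: Proposal A 8, Proposal B 10, Proposal D 11. Proposal A eliminated.
Round 4: Proposal B 14, Proposal D 15. Proposal D has a majority (≥15).

Proposal D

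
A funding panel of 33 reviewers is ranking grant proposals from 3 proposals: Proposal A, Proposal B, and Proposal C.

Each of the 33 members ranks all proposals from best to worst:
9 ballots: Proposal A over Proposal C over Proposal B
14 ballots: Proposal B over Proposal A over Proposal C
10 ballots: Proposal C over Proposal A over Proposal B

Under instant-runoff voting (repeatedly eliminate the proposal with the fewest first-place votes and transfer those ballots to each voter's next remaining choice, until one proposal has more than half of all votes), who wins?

Proposal C

Round 1: Proposal A 9, Proposal B 14, Proposal C 10. Proposal A eliminated.
Round 2: Proposal B 14, Proposal C 19. Proposal C has a majority (≥17).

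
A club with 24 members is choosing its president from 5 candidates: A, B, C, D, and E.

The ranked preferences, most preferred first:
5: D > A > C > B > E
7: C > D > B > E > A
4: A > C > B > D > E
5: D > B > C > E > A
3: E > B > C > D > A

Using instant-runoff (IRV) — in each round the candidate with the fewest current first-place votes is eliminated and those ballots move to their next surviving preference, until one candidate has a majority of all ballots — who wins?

C

Round 1: A 4, B 0, C 7, D 10, E 3. B eliminated.
Round 2: A 4, C 7, D 10, E 3. E eliminated.
Round 3: A 4, C 10, D 10. A eliminated.
Round 4: C 14, D 10. C has a majority (≥13).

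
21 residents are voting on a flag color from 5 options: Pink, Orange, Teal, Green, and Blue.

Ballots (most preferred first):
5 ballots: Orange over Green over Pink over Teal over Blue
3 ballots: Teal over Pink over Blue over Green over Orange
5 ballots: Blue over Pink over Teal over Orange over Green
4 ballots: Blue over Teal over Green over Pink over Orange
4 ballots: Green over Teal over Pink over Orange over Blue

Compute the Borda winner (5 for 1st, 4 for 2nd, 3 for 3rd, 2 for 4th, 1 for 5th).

Pink: 5×3 + 3×4 + 5×4 + 4×2 + 4×3 = 67
Orange: 5×5 + 3×1 + 5×2 + 4×1 + 4×2 = 50
Teal: 5×2 + 3×5 + 5×3 + 4×4 + 4×4 = 72
Green: 5×4 + 3×2 + 5×1 + 4×3 + 4×5 = 63
Blue: 5×1 + 3×3 + 5×5 + 4×5 + 4×1 = 63

Teal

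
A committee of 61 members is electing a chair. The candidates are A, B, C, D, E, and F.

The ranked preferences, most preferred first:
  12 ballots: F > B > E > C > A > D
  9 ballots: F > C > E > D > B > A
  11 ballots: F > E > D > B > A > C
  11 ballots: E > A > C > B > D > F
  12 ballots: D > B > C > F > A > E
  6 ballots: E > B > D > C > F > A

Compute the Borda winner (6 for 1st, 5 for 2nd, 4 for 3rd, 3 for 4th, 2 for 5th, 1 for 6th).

A: 12×2 + 9×1 + 11×2 + 11×5 + 12×2 + 6×1 = 140
B: 12×5 + 9×2 + 11×3 + 11×3 + 12×5 + 6×5 = 234
C: 12×3 + 9×5 + 11×1 + 11×4 + 12×4 + 6×3 = 202
D: 12×1 + 9×3 + 11×4 + 11×2 + 12×6 + 6×4 = 201
E: 12×4 + 9×4 + 11×5 + 11×6 + 12×1 + 6×6 = 253
F: 12×6 + 9×6 + 11×6 + 11×1 + 12×3 + 6×2 = 251

E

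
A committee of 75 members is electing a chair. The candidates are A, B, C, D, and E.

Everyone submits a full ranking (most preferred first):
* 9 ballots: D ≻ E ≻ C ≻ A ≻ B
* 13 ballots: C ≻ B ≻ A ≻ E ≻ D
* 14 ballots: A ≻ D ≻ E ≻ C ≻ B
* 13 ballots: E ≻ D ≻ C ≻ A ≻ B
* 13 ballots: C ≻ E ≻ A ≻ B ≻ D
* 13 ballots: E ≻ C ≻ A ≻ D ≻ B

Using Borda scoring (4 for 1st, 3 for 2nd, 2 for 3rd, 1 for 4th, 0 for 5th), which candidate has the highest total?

E

A: 9×1 + 13×2 + 14×4 + 13×1 + 13×2 + 13×2 = 156
B: 9×0 + 13×3 + 14×0 + 13×0 + 13×1 + 13×0 = 52
C: 9×2 + 13×4 + 14×1 + 13×2 + 13×4 + 13×3 = 201
D: 9×4 + 13×0 + 14×3 + 13×3 + 13×0 + 13×1 = 130
E: 9×3 + 13×1 + 14×2 + 13×4 + 13×3 + 13×4 = 211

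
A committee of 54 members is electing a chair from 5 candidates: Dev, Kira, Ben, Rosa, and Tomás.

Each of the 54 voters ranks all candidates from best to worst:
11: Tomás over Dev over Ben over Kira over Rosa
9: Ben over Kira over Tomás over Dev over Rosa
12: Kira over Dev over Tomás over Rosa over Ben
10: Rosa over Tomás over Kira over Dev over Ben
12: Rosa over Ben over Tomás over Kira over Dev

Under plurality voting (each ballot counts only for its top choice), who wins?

First-place votes: Dev 0, Kira 12, Ben 9, Rosa 22, Tomás 11.

Rosa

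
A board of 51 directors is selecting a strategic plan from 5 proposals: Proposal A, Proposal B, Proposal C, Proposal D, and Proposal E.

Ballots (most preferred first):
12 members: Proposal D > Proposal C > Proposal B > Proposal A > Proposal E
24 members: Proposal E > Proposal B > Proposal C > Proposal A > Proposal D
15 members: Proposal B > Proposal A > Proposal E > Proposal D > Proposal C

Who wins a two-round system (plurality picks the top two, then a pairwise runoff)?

Proposal B

Round 1 first-place votes: Proposal A 0, Proposal B 15, Proposal C 0, Proposal D 12, Proposal E 24. Proposal E and Proposal B advance.
Runoff: Proposal E is ranked above Proposal B on 24 ballots, Proposal B above Proposal E on 27.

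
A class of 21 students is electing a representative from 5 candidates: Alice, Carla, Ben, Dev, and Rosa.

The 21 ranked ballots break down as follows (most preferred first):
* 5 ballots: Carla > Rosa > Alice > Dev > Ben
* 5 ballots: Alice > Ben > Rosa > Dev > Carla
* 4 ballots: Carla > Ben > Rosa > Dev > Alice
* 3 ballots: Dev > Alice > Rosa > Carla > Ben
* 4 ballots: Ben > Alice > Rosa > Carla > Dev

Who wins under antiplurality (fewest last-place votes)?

Last-place votes: Alice 4, Carla 5, Ben 8, Dev 4, Rosa 0.

Rosa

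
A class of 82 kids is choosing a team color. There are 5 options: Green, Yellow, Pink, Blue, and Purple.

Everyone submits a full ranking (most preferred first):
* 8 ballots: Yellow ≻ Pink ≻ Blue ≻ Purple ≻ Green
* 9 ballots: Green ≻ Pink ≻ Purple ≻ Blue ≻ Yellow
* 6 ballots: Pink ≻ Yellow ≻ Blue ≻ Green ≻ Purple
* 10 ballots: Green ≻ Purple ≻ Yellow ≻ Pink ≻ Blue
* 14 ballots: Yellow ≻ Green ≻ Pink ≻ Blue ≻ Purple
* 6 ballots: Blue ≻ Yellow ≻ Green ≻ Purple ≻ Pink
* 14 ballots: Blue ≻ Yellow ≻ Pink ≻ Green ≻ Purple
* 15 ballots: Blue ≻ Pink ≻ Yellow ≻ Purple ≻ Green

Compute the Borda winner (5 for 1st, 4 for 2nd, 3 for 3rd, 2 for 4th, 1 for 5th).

Yellow

Green: 8×1 + 9×5 + 6×2 + 10×5 + 14×4 + 6×3 + 14×2 + 15×1 = 232
Yellow: 8×5 + 9×1 + 6×4 + 10×3 + 14×5 + 6×4 + 14×4 + 15×3 = 298
Pink: 8×4 + 9×4 + 6×5 + 10×2 + 14×3 + 6×1 + 14×3 + 15×4 = 268
Blue: 8×3 + 9×2 + 6×3 + 10×1 + 14×2 + 6×5 + 14×5 + 15×5 = 273
Purple: 8×2 + 9×3 + 6×1 + 10×4 + 14×1 + 6×2 + 14×1 + 15×2 = 159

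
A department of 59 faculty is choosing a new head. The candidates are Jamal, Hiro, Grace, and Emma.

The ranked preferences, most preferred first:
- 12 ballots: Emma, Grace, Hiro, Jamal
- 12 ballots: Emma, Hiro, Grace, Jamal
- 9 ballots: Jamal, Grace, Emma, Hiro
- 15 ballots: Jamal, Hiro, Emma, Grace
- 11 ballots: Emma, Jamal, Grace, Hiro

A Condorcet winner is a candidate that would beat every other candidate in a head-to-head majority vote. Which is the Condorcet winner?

Emma vs Jamal: 35–24
Emma vs Hiro: 44–15
Emma vs Grace: 50–9
Emma beats every other candidate.

Emma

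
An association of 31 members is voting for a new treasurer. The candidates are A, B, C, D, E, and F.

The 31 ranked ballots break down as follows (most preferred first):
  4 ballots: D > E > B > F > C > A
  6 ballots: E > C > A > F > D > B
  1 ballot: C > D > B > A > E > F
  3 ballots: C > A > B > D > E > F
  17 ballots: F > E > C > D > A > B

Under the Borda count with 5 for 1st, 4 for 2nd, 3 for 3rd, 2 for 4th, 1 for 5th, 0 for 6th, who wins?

E

A: 4×0 + 6×3 + 1×2 + 3×4 + 17×1 = 49
B: 4×3 + 6×0 + 1×3 + 3×3 + 17×0 = 24
C: 4×1 + 6×4 + 1×5 + 3×5 + 17×3 = 99
D: 4×5 + 6×1 + 1×4 + 3×2 + 17×2 = 70
E: 4×4 + 6×5 + 1×1 + 3×1 + 17×4 = 118
F: 4×2 + 6×2 + 1×0 + 3×0 + 17×5 = 105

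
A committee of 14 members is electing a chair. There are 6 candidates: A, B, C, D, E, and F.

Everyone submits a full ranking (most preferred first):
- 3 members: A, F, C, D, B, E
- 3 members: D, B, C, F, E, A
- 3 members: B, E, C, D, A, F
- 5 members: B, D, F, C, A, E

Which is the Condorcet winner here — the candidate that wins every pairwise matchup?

B

B vs A: 11–3
B vs C: 11–3
B vs D: 8–6
B vs E: 14–0
B vs F: 11–3
B beats every other candidate.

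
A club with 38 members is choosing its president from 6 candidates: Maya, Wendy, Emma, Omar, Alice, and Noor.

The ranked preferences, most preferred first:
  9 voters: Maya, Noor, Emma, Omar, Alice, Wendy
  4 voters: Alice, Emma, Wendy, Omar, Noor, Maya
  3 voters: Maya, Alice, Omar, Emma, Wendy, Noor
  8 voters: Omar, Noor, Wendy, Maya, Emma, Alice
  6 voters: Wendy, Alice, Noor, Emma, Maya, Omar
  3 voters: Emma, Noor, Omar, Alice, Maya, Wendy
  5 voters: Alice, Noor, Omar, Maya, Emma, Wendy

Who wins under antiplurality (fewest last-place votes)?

Last-place votes: Maya 4, Wendy 17, Emma 0, Omar 6, Alice 8, Noor 3.

Emma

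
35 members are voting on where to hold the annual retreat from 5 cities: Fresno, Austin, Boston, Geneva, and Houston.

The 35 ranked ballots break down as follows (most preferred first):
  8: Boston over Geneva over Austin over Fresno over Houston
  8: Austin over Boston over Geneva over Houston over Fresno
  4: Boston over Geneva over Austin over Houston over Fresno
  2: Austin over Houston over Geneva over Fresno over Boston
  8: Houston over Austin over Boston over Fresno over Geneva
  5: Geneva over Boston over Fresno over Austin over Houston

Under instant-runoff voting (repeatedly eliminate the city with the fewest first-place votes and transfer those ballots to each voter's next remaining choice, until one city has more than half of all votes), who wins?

Austin

Round 1: Fresno 0, Austin 10, Boston 12, Geneva 5, Houston 8. Fresno eliminated.
Round 2: Austin 10, Boston 12, Geneva 5, Houston 8. Geneva eliminated.
Round 3: Austin 10, Boston 17, Houston 8. Houston eliminated.
Round 4: Austin 18, Boston 17. Austin has a majority (≥18).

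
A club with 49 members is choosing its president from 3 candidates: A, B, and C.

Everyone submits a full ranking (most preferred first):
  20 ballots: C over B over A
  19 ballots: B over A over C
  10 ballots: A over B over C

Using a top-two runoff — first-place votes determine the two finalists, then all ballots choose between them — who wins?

Round 1 first-place votes: A 10, B 19, C 20. C and B advance.
Runoff: C is ranked above B on 20 ballots, B above C on 29.

B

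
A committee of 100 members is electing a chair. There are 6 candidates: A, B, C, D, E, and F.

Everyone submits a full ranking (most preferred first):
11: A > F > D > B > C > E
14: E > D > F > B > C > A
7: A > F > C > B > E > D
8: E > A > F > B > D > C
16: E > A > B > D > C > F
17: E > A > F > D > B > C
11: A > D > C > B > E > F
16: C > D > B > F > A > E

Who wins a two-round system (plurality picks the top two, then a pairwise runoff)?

E

Round 1 first-place votes: A 29, B 0, C 16, D 0, E 55, F 0. E and A advance.
Runoff: E is ranked above A on 55 ballots, A above E on 45.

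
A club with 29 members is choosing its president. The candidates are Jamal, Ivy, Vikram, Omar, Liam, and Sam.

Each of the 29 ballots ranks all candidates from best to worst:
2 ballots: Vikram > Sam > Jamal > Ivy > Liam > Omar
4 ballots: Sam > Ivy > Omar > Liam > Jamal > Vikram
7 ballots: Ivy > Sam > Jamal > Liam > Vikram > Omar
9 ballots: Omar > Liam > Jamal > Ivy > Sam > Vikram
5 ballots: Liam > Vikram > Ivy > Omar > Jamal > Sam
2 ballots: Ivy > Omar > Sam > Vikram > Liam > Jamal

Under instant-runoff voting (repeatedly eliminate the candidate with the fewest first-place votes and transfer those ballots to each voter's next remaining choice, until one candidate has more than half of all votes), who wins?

Round 1: Jamal 0, Ivy 9, Vikram 2, Omar 9, Liam 5, Sam 4. Jamal eliminated.
Round 2: Ivy 9, Vikram 2, Omar 9, Liam 5, Sam 4. Vikram eliminated.
Round 3: Ivy 9, Omar 9, Liam 5, Sam 6. Liam eliminated.
Round 4: Ivy 14, Omar 9, Sam 6. Sam eliminated.
Round 5: Ivy 20, Omar 9. Ivy has a majority (≥15).

Ivy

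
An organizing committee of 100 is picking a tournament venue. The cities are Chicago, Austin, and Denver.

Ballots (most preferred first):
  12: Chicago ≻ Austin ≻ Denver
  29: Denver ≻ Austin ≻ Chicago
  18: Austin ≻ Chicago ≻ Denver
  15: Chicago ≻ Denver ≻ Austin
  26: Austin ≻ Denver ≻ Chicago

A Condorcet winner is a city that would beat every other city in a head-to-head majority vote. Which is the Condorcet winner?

Austin vs Chicago: 73–27
Austin vs Denver: 56–44
Austin beats every other city.

Austin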